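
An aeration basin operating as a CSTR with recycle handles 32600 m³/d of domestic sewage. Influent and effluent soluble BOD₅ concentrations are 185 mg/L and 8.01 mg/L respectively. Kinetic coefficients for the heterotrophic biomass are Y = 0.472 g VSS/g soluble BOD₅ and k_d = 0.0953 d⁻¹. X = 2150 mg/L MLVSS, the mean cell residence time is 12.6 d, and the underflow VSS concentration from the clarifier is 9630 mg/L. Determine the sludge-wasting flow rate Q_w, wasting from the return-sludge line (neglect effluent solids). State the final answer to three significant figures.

Rearranging the biomass balance for a CMAS with decay, V = Y·Q·ΔS·θ_c / [X·(1+k_d θ_c)] = 0.472 × 32600 × (185 − 8.01) × 12.6 / [2150 × (1 + 0.0953 × 12.6)] = 3.43×10^7 / 4732 = 7252 m³.
θ_c = V·X/(Q_w·X_r) when wasting from the recycle, so Q_w = V·X/(θ_c·X_r) = 7252 × 2150 / (12.6 × 9630) = 128.5 m³/d.

Q_w ≈ 129 m³/d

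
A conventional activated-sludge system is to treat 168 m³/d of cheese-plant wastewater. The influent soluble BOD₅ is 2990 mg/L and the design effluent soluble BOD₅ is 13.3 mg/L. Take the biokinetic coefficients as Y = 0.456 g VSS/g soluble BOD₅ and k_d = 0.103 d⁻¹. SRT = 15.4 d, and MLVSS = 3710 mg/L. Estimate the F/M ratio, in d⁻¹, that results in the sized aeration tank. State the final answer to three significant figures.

F/M ≈ 0.370 d⁻¹

From the SRT design equation V = Y Q (S₀−S) θ_c / [X (1 + k_d θ_c)] = 0.456 × 168 × (2990 − 13.3) × 15.4 / [3710 × (1 + 0.103 × 15.4)] = 3.51×10^6 / 9595 = 366.0 m³.
F/M = applied load / biomass = Q·S₀/(V·X) = 168 × 2990 / (366.0 × 3710) = 0.3699 d⁻¹.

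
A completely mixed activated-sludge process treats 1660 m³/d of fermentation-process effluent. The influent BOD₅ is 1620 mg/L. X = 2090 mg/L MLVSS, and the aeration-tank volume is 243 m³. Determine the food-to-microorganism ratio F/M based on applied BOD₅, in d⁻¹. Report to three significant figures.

F/M = Q·S₀ / (V·X) = 1660 × 1620 / (243.0 × 2090) = 5.295 g BOD₅·(g VSS·d)⁻¹.

F/M ≈ 5.30 d⁻¹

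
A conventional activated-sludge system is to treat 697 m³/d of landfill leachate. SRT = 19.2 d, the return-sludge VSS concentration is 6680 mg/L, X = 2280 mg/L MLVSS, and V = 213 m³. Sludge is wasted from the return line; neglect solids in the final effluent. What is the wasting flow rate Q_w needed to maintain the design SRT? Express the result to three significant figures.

Q_w ≈ 3.79 m³/d

Wasting from the return line (neglecting effluent solids): Q_w = V·X / (θ_c·X_r) = 213.0 × 2280 / (19.2 × 6680) = 3.786 m³/d.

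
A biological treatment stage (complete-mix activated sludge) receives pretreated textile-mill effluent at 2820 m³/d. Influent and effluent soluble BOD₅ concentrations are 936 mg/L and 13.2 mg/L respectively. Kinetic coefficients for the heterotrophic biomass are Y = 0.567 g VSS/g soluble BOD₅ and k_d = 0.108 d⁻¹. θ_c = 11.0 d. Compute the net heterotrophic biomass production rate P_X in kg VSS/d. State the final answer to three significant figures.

Observed yield with endogenous decay: Y_obs = Y / (1 + k_d·θ_c) = 0.567 / (1 + 0.108 × 11.0) = 0.567 / 2.188 = 0.2591 g VSS/g soluble BOD₅.
Substrate removed = Q·(S₀ − S) = 2820 m³/d × (936 − 13.2) g/m³ = 2.6×10^6 g/d = 2602 kg/d.
P_X = Y_obs · Q(S₀ − S) = 0.2591 × 2602 = 674.4 kg VSS/d.

P_X ≈ 674 kg VSS/d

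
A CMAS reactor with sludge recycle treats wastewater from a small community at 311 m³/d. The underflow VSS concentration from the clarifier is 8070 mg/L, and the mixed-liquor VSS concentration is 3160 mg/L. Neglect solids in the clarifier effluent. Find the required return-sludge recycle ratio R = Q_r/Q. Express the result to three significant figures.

Mass balance around the secondary clarifier (neglecting effluent solids): R = X / (X_r − X) = 3160 / (8070 − 3160) = 0.6436.

R ≈ 0.644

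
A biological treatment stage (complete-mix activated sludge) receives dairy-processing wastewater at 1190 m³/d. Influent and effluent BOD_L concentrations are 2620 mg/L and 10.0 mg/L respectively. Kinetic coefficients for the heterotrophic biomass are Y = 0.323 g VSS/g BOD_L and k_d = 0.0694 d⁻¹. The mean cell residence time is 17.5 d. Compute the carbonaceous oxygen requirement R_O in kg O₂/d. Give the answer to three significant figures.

R_O ≈ 2460 kg O₂/d

Observed yield with endogenous decay: Y_obs = Y / (1 + k_d·θ_c) = 0.323 / (1 + 0.0694 × 17.5) = 0.323 / 2.215 = 0.1459 g VSS/g BOD_L.
ΔS = 2620 − 10.0 = 2610 mg/L, so the substrate removal rate is 1190 × 2610/1000 = 3106 kg BOD_L/d.
P_X = Y_obs·Q·(S₀ − S) = 0.1459 × 3106 = 453.0 kg VSS/d.
R_O = Q·(S₀ − S) − 1.42·P_X = 3106 − 1.42 × 453.0 = 2463 kg O₂/d.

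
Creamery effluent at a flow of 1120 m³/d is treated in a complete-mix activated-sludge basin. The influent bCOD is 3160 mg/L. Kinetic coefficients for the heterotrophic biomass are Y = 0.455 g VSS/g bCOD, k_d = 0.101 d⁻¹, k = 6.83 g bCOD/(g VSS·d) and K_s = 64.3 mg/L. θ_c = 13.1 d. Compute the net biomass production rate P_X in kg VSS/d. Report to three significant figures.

P_X ≈ 692 kg VSS/d

From the Monod/SRT balance for a CMAS, S = K_s·(1+k_d θ_c)/[θ_c·(Y k − k_d) − 1] = 64.3 × (1 + 0.101 × 13.1) / [13.1 × (0.455 × 6.83 − 0.101) − 1] = 149.4 / 38.39 = 3.891 mg/L.
Y_obs = Y / (1 + k_d θ_c) = 0.455 / (1 + 0.101 × 13.1) = 0.455 / 2.323 = 0.1959.
Mass of bCOD removed per day: Q(S₀ − S) = 1120 × 3156 g/m³ = 3535 kg/d.
P_X = Y_obs · Q(S₀ − S) = 0.1959 × 3535 = 692.3 kg VSS/d.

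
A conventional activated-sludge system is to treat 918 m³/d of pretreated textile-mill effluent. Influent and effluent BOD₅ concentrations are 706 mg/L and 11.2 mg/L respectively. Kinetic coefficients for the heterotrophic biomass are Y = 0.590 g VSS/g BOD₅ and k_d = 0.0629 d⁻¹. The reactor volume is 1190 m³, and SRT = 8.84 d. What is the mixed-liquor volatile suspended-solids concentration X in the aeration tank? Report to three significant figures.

Solving the biomass balance for X: X = Y Q (S₀−S) θ_c / [V (1+k_d θ_c)] = 0.590 × 918 × (706 − 11.2) × 8.84 / [1190 × (1 + 0.0629 × 8.84)] = 1797 mg/L.

X ≈ 1800 mg/L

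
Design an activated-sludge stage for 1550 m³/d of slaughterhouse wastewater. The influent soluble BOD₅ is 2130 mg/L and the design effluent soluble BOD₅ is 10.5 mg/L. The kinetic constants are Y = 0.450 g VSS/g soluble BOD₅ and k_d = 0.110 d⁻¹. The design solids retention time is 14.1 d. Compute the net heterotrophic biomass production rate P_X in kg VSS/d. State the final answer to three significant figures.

Y_obs = Y / (1 + k_d θ_c) = 0.450 / (1 + 0.110 × 14.1) = 0.450 / 2.551 = 0.1764.
Substrate removed = Q·(S₀ − S) = 1550 m³/d × (2130 − 10.5) g/m³ = 3.29×10^6 g/d = 3285 kg/d.
So the net sludge growth is P_X = 0.1764 × 3285 = 579.5 kg VSS/d.

P_X ≈ 580 kg VSS/d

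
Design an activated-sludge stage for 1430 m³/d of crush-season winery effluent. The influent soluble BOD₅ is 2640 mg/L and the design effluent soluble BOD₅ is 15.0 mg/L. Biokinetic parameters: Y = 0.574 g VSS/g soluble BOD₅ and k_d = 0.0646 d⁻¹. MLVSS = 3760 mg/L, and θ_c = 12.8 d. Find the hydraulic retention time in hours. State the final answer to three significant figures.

From the SRT design equation V = Y Q (S₀−S) θ_c / [X (1 + k_d θ_c)] = 0.574 × 1430 × (2640 − 15.0) × 12.8 / [3760 × (1 + 0.0646 × 12.8)] = 2.76×10^7 / 6869 = 4015 m³.
τ = V/Q = 4015/1430 = 2.808 d, or 67.39 h.

τ ≈ 67.4 h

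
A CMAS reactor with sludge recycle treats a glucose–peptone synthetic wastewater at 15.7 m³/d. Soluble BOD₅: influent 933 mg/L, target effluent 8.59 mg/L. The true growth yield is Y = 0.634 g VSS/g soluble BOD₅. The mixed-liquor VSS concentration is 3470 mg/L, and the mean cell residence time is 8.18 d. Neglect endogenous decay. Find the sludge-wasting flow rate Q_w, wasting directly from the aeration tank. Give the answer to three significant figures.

V·X = Y·Q·ΔS·θ_c gives V = 0.634 × 15.7 × (933 − 8.59) × 8.18 / 3470 = 21.69 m³.
With mixed-liquor wasting, θ_c = V/Q_w, so Q_w = V/θ_c = 21.69/8.18 = 2.652 m³/d.

Q_w ≈ 2.65 m³/d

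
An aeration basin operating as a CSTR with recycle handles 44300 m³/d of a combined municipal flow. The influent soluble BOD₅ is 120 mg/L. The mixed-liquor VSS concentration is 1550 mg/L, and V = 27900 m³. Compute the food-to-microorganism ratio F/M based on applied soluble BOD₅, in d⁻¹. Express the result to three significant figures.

F/M ≈ 0.123 d⁻¹

F/M = applied load / biomass = Q·S₀/(V·X) = 44300 × 120 / (27900 × 1550) = 0.1229 d⁻¹.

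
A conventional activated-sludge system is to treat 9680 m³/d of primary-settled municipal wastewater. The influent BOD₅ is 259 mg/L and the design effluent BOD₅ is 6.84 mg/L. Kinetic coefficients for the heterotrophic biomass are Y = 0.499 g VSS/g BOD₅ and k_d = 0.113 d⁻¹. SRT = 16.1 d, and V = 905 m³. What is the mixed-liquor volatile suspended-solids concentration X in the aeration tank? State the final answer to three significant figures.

X ≈ 7690 mg/L

X = Y·Q·ΔS·θ_c / [V·(1 + k_d θ_c)] = 0.499 × 9680 × (259 − 6.84) × 16.1 / [905 × (1 + 0.113 × 16.1)] = 7686 mg/L.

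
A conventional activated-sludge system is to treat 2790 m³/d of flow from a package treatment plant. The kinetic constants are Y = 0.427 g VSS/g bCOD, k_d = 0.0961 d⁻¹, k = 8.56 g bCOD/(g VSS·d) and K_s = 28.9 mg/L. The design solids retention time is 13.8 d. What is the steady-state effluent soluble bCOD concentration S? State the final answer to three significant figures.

S ≈ 1.40 mg/L

Effluent substrate depends only on kinetics and SRT: S = K_s(1 + k_d θ_c) / [θ_c(Yk − k_d) − 1] = 28.9 × (1 + 0.0961 × 13.8) / [13.8 × (0.427 × 8.56 − 0.0961) − 1] = 67.23 / 48.11 = 1.397 mg/L.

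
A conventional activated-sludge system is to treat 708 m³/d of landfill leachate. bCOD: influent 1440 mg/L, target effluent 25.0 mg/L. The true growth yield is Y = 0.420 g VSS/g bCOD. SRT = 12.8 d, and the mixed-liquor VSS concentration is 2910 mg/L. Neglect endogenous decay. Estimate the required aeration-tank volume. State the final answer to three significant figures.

With k_d = 0 the design equation reduces to V = Y Q (S₀−S) θ_c / X = 0.420 × 708 × (1440 − 25.0) × 12.8 / 2910 = 1851 m³.

V ≈ 1850 m³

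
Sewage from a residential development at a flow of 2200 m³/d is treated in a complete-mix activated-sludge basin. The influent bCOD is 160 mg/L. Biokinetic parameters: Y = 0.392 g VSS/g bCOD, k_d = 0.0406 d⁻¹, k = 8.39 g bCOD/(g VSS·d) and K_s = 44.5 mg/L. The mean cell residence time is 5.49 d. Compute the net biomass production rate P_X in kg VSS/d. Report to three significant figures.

For a completely mixed reactor with recycle the Lawrence–McCarty relation gives S = K_s·(1 + k_d·θ_c) / [θ_c·(Y·k − k_d) − 1] = 44.5 × (1 + 0.0406 × 5.49) / [5.49 × (0.392 × 8.39 − 0.0406) − 1] = 54.42 / 16.83 = 3.233 mg/L.
The observed yield is Y_obs = Y/(1 + k_d·θ_c) = 0.392 / (1 + 0.0406 × 5.49) = 0.392 / 1.223 = 0.3206 g VSS per g bCOD removed.
Q·(S₀ − S) = 2200 × (160 − 3.23) × 10⁻³ = 344.9 kg/d removed.
So the net sludge growth is P_X = 0.3206 × 344.9 = 110.6 kg VSS/d.

P_X ≈ 111 kg VSS/d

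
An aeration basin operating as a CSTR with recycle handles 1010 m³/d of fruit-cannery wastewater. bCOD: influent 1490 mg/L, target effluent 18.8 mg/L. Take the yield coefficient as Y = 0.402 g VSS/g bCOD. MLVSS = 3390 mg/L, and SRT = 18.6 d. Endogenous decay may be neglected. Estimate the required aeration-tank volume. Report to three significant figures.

With k_d = 0 the design equation reduces to V = Y Q (S₀−S) θ_c / X = 0.402 × 1010 × (1490 − 18.8) × 18.6 / 3390 = 3277 m³.

V ≈ 3280 m³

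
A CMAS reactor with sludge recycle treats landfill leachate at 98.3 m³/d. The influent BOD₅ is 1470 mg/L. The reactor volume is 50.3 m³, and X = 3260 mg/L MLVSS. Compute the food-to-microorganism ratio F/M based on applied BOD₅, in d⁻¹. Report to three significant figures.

F/M ≈ 0.881 d⁻¹

F/M = Q·S₀ / (V·X) = 98.3 × 1470 / (50.30 × 3260) = 0.8812 g BOD₅·(g VSS·d)⁻¹.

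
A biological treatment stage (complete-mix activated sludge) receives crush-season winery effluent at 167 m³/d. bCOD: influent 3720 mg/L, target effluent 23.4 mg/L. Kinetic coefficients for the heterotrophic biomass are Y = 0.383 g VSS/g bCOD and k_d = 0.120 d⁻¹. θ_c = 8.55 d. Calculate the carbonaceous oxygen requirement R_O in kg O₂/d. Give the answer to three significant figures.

R_O ≈ 452 kg O₂/d

The observed yield is Y_obs = Y/(1 + k_d·θ_c) = 0.383 / (1 + 0.120 × 8.55) = 0.383 / 2.026 = 0.1890 g VSS per g bCOD removed.
Substrate removed = Q·(S₀ − S) = 167 m³/d × (3720 − 23.4) g/m³ = 6.17×10^5 g/d = 617.3 kg/d.
Biomass synthesised: P_X = Y_obs × 617.3 = 116.7 kg VSS/d.
R_O = Q·(S₀ − S) − 1.42·P_X = 617.3 − 1.42 × 116.7 = 451.6 kg O₂/d.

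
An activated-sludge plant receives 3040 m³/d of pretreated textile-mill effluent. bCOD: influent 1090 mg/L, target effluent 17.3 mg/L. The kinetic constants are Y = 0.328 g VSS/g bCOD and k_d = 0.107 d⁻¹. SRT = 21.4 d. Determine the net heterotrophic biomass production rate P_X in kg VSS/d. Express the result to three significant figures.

P_X ≈ 325 kg VSS/d

Correct the yield for decay: Y_obs = Y/(1 + k_d θ_c) = 0.328 / (1 + 0.107 × 21.4) = 0.328 / 3.290 = 0.09970.
ΔS = 1090 − 17.3 = 1073 mg/L, so the substrate removal rate is 3040 × 1073/1000 = 3261 kg bCOD/d.
Net biomass production P_X = Y_obs × Q·(S₀ − S) = 0.09970 × 3261 = 325.1 kg VSS/d.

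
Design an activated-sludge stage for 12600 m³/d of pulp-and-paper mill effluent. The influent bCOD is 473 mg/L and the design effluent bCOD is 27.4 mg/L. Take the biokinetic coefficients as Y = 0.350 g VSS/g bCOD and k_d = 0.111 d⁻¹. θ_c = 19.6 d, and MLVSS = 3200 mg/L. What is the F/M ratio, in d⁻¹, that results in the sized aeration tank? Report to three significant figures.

F/M ≈ 0.491 d⁻¹

Steady-state biomass mass balance: V·X·(1 + k_d·θ_c) = Y·Q·(S₀ − S)·θ_c, so V = 0.350 × 12600 × (473 − 27.4) × 19.6 / [3200 × (1 + 0.111 × 19.6)] = 3.85×10^7 / 10162 = 3790 m³.
F/M = applied load / biomass = Q·S₀/(V·X) = 12600 × 473 / (3790 × 3200) = 0.4914 d⁻¹.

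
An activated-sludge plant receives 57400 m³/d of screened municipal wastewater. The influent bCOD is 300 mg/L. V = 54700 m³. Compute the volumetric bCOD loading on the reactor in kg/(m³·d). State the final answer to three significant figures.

Volumetric loading L_v = Q·S₀ / V = 57400 × 300 g/m³ / 54700 m³ = 314.8 g/(m³·d) = 0.3148 kg bCOD/(m³·d).

L_v ≈ 0.315 kg bCOD/(m³·d)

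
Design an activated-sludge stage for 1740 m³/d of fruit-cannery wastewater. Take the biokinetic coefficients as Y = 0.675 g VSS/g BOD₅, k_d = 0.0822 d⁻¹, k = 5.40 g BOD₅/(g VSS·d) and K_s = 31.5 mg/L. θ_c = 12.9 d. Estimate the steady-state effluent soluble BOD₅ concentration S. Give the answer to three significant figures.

For a completely mixed reactor with recycle the Lawrence–McCarty relation gives S = K_s·(1 + k_d·θ_c) / [θ_c·(Y·k − k_d) − 1] = 31.5 × (1 + 0.0822 × 12.9) / [12.9 × (0.675 × 5.40 − 0.0822) − 1] = 64.90 / 44.96 = 1.444 mg/L.

S ≈ 1.44 mg/L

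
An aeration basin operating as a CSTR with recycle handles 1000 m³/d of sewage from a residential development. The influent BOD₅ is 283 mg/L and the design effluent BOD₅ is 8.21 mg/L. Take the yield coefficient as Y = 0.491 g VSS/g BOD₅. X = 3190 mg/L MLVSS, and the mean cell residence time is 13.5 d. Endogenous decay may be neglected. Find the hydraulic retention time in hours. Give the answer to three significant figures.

V·X = Y·Q·ΔS·θ_c gives V = 0.491 × 1000 × (283 − 8.21) × 13.5 / 3190 = 571.0 m³.
τ = V/Q = 571.0/1000 = 0.5710 d, or 13.70 h.

τ ≈ 13.7 h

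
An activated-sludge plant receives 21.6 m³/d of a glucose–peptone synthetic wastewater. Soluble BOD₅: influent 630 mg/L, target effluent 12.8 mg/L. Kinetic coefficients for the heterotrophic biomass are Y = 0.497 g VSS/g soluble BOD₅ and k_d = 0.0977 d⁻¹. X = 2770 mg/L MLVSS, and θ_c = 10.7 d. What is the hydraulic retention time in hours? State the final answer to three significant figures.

From the SRT design equation V = Y Q (S₀−S) θ_c / [X (1 + k_d θ_c)] = 0.497 × 21.6 × (630 − 12.8) × 10.7 / [2770 × (1 + 0.0977 × 10.7)] = 7.09×10^4 / 5666 = 12.51 m³.
Hydraulic retention time τ = V/Q = 12.51 / 21.6 = 0.5793 d = 13.90 h.

τ ≈ 13.9 h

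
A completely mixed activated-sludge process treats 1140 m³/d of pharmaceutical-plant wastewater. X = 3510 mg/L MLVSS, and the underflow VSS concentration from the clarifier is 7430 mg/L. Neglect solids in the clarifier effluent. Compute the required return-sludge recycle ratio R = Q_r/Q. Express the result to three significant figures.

Solids balance on the clarifier gives (1+R)X = R·X_r, so R = X/(X_r − X) = 3510 / (7430 − 3510) = 0.8954.

R ≈ 0.895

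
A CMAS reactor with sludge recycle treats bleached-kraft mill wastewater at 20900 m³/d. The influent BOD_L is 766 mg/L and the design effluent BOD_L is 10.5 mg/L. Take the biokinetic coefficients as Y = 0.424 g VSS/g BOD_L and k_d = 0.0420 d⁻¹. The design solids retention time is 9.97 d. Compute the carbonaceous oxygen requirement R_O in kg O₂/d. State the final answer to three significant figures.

Observed yield with endogenous decay: Y_obs = Y / (1 + k_d·θ_c) = 0.424 / (1 + 0.0420 × 9.97) = 0.424 / 1.419 = 0.2989 g VSS/g BOD_L.
Q·(S₀ − S) = 20900 × (766 − 10.5) × 10⁻³ = 15790 kg/d removed.
Biomass synthesised: P_X = Y_obs × 15790 = 4719 kg VSS/d.
R_O = Q·ΔS − 1.42 P_X = 15790 − 6701 = 9089 kg O₂/d.

R_O ≈ 9090 kg O₂/d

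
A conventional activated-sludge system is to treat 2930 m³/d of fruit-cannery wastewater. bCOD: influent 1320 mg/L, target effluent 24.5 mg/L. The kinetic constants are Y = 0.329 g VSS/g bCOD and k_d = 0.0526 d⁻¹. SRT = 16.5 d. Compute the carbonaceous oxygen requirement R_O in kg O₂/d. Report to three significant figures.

Observed yield with endogenous decay: Y_obs = Y / (1 + k_d·θ_c) = 0.329 / (1 + 0.0526 × 16.5) = 0.329 / 1.868 = 0.1761 g VSS/g bCOD.
Mass of bCOD removed per day: Q(S₀ − S) = 2930 × 1296 g/m³ = 3796 kg/d.
Net sludge production P_X = 0.1761 × 3796 = 668.6 kg VSS/d.
Carbonaceous O₂ demand = substrate oxidised − cell-mass equivalent = 3796 − 1.42 × 668.6 = 2846 kg O₂/d.

R_O ≈ 2850 kg O₂/d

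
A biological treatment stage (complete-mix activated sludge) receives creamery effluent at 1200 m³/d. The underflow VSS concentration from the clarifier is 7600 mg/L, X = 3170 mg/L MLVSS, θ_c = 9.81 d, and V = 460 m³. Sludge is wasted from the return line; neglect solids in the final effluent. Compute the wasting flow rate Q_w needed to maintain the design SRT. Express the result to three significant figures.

Q_w ≈ 19.6 m³/d

Wasting from the return line (neglecting effluent solids): Q_w = V·X / (θ_c·X_r) = 460.0 × 3170 / (9.81 × 7600) = 19.56 m³/d.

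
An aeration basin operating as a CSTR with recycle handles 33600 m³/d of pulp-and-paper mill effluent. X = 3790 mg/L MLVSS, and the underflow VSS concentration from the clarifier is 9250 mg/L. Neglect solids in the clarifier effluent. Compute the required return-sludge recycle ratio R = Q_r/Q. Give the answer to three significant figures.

Solids balance on the clarifier gives (1+R)X = R·X_r, so R = X/(X_r − X) = 3790 / (9250 − 3790) = 0.6941.

R ≈ 0.694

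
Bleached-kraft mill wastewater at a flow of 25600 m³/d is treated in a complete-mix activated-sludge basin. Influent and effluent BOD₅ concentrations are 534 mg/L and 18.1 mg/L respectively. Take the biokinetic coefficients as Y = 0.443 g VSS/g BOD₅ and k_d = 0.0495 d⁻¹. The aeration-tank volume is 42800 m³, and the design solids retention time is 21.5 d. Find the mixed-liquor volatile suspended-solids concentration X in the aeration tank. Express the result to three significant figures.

X ≈ 1420 mg/L

From V·X·(1 + k_d·θ_c) = Y·Q·(S₀ − S)·θ_c: X = 0.443 × 25600 × (534 − 18.1) × 21.5 / [42800 × (1 + 0.0495 × 21.5)] = 1424 mg/L.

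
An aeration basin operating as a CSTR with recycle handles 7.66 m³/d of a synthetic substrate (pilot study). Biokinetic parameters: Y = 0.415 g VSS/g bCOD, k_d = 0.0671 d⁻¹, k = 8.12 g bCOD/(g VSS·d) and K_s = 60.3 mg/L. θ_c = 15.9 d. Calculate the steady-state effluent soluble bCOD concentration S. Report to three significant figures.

S ≈ 2.42 mg/L

From the Monod/SRT balance for a CMAS, S = K_s·(1+k_d θ_c)/[θ_c·(Y k − k_d) − 1] = 60.3 × (1 + 0.0671 × 15.9) / [15.9 × (0.415 × 8.12 − 0.0671) − 1] = 124.6 / 51.51 = 2.419 mg/L.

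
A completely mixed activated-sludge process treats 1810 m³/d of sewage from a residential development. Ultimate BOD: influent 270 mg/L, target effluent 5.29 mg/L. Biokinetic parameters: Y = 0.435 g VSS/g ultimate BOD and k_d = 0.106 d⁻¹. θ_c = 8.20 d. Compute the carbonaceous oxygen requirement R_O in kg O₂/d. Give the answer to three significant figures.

R_O ≈ 321 kg O₂/d

Correct the yield for decay: Y_obs = Y/(1 + k_d θ_c) = 0.435 / (1 + 0.106 × 8.20) = 0.435 / 1.869 = 0.2327.
Mass of ultimate BOD removed per day: Q(S₀ − S) = 1810 × 264.7 g/m³ = 479.1 kg/d.
Net sludge production P_X = 0.2327 × 479.1 = 111.5 kg VSS/d.
R_O = Q·ΔS − 1.42 P_X = 479.1 − 158.3 = 320.8 kg O₂/d.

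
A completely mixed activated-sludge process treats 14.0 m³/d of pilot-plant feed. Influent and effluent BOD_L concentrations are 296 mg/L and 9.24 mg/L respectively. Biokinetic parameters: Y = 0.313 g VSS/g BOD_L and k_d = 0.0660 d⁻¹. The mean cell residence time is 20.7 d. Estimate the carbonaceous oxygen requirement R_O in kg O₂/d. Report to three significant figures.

R_O ≈ 3.26 kg O₂/d

Observed yield with endogenous decay: Y_obs = Y / (1 + k_d·θ_c) = 0.313 / (1 + 0.0660 × 20.7) = 0.313 / 2.366 = 0.1323 g VSS/g BOD_L.
Substrate removed = Q·(S₀ − S) = 14.0 m³/d × (296 − 9.24) g/m³ = 4.01×10^3 g/d = 4.015 kg/d.
P_X = Y_obs·Q·(S₀ − S) = 0.1323 × 4.015 = 0.5311 kg VSS/d.
R_O = Q·ΔS − 1.42 P_X = 4.015 − 0.7541 = 3.261 kg O₂/d.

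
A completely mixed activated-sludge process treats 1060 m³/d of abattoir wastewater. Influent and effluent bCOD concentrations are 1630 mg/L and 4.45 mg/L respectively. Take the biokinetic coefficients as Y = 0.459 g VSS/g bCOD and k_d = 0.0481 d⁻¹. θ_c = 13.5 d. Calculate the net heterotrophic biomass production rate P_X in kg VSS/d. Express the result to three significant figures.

Observed yield with endogenous decay: Y_obs = Y / (1 + k_d·θ_c) = 0.459 / (1 + 0.0481 × 13.5) = 0.459 / 1.649 = 0.2783 g VSS/g bCOD.
Substrate removed = Q·(S₀ − S) = 1060 m³/d × (1630 − 4.45) g/m³ = 1.72×10^6 g/d = 1723 kg/d.
P_X = Y_obs · Q(S₀ − S) = 0.2783 × 1723 = 479.5 kg VSS/d.

P_X ≈ 480 kg VSS/d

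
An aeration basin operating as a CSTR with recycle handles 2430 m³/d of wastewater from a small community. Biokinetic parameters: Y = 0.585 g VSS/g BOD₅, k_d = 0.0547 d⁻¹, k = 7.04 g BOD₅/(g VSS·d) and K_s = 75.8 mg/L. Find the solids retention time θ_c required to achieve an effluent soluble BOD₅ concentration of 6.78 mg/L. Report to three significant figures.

θ_c ≈ 3.53 d

At the target effluent, Y k S/(K_s+S) = 0.585×7.04×6.78/82.58 = 0.3381 d⁻¹.
1/θ_c = 0.3381 − 0.0547 = 0.2834 d⁻¹, so θ_c = 3.528 d.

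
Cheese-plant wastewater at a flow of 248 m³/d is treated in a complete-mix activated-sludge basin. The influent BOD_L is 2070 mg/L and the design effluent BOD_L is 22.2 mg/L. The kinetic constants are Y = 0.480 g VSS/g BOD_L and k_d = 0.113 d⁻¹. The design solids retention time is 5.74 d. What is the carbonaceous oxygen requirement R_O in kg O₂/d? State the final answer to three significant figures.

R_O ≈ 298 kg O₂/d

Observed yield with endogenous decay: Y_obs = Y / (1 + k_d·θ_c) = 0.480 / (1 + 0.113 × 5.74) = 0.480 / 1.649 = 0.2912 g VSS/g BOD_L.
Mass of BOD_L removed per day: Q(S₀ − S) = 248 × 2048 g/m³ = 507.9 kg/d.
Net sludge production P_X = 0.2912 × 507.9 = 147.9 kg VSS/d.
Carbonaceous O₂ demand = substrate oxidised − cell-mass equivalent = 507.9 − 1.42 × 147.9 = 297.9 kg O₂/d.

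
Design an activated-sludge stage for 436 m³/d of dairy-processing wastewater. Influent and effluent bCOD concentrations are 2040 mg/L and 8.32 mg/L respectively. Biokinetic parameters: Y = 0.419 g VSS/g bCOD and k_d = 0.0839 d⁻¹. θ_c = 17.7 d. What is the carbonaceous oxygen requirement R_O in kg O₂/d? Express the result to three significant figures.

R_O ≈ 674 kg O₂/d

The observed yield is Y_obs = Y/(1 + k_d·θ_c) = 0.419 / (1 + 0.0839 × 17.7) = 0.419 / 2.485 = 0.1686 g VSS per g bCOD removed.
ΔS = 2040 − 8.32 = 2032 mg/L, so the substrate removal rate is 436 × 2032/1000 = 885.8 kg bCOD/d.
P_X = Y_obs·Q·(S₀ − S) = 0.1686 × 885.8 = 149.4 kg VSS/d.
R_O = Q·ΔS − 1.42 P_X = 885.8 − 212.1 = 673.7 kg O₂/d.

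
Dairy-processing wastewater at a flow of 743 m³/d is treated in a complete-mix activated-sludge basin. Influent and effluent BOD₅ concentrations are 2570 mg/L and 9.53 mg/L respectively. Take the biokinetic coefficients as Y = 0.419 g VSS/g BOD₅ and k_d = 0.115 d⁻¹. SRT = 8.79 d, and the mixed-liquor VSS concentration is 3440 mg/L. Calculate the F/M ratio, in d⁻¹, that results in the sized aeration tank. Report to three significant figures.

Steady-state biomass mass balance: V·X·(1 + k_d·θ_c) = Y·Q·(S₀ − S)·θ_c, so V = 0.419 × 743 × (2570 − 9.53) × 8.79 / [3440 × (1 + 0.115 × 8.79)] = 7.01×10^6 / 6917 = 1013 m³.
F/M = applied load / biomass = Q·S₀/(V·X) = 743 × 2570 / (1013 × 3440) = 0.5480 d⁻¹.

F/M ≈ 0.548 d⁻¹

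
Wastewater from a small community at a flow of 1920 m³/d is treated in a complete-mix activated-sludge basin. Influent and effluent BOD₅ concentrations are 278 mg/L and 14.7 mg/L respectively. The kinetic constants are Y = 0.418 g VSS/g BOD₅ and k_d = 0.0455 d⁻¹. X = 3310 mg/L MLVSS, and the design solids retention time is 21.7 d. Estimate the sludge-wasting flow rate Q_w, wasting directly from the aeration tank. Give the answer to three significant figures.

Q_w ≈ 32.1 m³/d

Steady-state biomass mass balance: V·X·(1 + k_d·θ_c) = Y·Q·(S₀ − S)·θ_c, so V = 0.418 × 1920 × (278 − 14.7) × 21.7 / [3310 × (1 + 0.0455 × 21.7)] = 4.59×10^6 / 6578 = 697.1 m³.
Wasting from the aeration tank: Q_w = V / θ_c = 697.1 / 21.7 = 32.12 m³/d.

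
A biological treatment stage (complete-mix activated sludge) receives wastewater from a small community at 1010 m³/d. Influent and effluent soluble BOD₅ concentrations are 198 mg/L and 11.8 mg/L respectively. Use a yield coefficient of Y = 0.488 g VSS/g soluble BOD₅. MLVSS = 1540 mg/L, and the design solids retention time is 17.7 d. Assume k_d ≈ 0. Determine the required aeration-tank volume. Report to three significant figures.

Biomass mass balance (decay neglected): V·X = Y·Q·(S₀ − S)·θ_c, so V = 0.488 × 1010 × (198 − 11.8) × 17.7 / 1540 = 1055 m³.

V ≈ 1050 m³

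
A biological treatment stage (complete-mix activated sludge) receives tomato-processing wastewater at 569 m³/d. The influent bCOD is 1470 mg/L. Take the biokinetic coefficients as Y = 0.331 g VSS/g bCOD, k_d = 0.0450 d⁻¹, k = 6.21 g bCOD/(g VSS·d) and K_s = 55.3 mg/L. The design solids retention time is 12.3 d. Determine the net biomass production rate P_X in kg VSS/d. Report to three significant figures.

P_X ≈ 178 kg VSS/d

From the Monod/SRT balance for a CMAS, S = K_s·(1+k_d θ_c)/[θ_c·(Y k − k_d) − 1] = 55.3 × (1 + 0.0450 × 12.3) / [12.3 × (0.331 × 6.21 − 0.0450) − 1] = 85.91 / 23.73 = 3.620 mg/L.
Observed yield with endogenous decay: Y_obs = Y / (1 + k_d·θ_c) = 0.331 / (1 + 0.0450 × 12.3) = 0.331 / 1.554 = 0.2131 g VSS/g bCOD.
Substrate removed = Q·(S₀ − S) = 569 m³/d × (1470 − 3.62) g/m³ = 8.34×10^5 g/d = 834.4 kg/d.
Biomass produced: P_X = Y_obs·Q·ΔS = 0.2131 × 834.4 ≈ 177.8 kg VSS/d.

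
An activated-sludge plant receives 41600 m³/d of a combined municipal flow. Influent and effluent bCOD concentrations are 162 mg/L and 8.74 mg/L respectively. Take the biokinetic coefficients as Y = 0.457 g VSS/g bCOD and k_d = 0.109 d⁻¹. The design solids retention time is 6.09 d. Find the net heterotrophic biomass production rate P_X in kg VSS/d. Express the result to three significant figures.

The observed yield is Y_obs = Y/(1 + k_d·θ_c) = 0.457 / (1 + 0.109 × 6.09) = 0.457 / 1.664 = 0.2747 g VSS per g bCOD removed.
ΔS = 162 − 8.74 = 153.3 mg/L, so the substrate removal rate is 41600 × 153.3/1000 = 6376 kg bCOD/d.
Biomass produced: P_X = Y_obs·Q·ΔS = 0.2747 × 6376 ≈ 1751 kg VSS/d.

P_X ≈ 1750 kg VSS/d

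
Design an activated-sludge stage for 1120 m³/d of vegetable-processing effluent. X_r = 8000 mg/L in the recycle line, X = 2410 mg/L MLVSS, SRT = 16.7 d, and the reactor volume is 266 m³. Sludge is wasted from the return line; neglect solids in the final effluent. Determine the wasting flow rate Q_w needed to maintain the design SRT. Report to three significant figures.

Q_w ≈ 4.80 m³/d

Q_w = (V·X)/(θ_c X_r) = 266.0 × 2410 / (16.7 × 8000) = 4.798 m³/d.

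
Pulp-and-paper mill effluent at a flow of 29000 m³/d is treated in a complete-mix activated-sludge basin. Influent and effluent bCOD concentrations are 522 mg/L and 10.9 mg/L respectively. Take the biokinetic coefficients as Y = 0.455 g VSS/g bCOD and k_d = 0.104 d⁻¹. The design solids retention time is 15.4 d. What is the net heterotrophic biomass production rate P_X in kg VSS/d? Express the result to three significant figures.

P_X ≈ 2590 kg VSS/d

Observed yield with endogenous decay: Y_obs = Y / (1 + k_d·θ_c) = 0.455 / (1 + 0.104 × 15.4) = 0.455 / 2.602 = 0.1749 g VSS/g bCOD.
ΔS = 522 − 10.9 = 511.1 mg/L, so the substrate removal rate is 29000 × 511.1/1000 = 14822 kg bCOD/d.
P_X = Y_obs · Q(S₀ − S) = 0.1749 × 14822 = 2592 kg VSS/d.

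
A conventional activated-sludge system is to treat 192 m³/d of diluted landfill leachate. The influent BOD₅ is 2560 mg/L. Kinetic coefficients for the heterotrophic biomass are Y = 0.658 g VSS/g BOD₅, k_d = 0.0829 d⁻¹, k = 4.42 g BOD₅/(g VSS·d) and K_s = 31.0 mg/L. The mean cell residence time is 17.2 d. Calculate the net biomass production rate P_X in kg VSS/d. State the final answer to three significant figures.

P_X ≈ 133 kg VSS/d

Effluent substrate depends only on kinetics and SRT: S = K_s(1 + k_d θ_c) / [θ_c(Yk − k_d) − 1] = 31.0 × (1 + 0.0829 × 17.2) / [17.2 × (0.658 × 4.42 − 0.0829) − 1] = 75.20 / 47.60 = 1.580 mg/L.
The observed yield is Y_obs = Y/(1 + k_d·θ_c) = 0.658 / (1 + 0.0829 × 17.2) = 0.658 / 2.426 = 0.2712 g VSS per g BOD₅ removed.
ΔS = 2560 − 1.58 = 2558 mg/L, so the substrate removal rate is 192 × 2558/1000 = 491.2 kg BOD₅/d.
Net biomass production P_X = Y_obs × Q·(S₀ − S) = 0.2712 × 491.2 = 133.2 kg VSS/d.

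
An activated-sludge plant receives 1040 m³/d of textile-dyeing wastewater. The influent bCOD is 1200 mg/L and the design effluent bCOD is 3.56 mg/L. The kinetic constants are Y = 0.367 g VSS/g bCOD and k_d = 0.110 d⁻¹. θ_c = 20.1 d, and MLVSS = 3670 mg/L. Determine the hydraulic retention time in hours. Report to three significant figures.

τ ≈ 18.0 h

Steady-state biomass mass balance: V·X·(1 + k_d·θ_c) = Y·Q·(S₀ − S)·θ_c, so V = 0.367 × 1040 × (1200 − 3.56) × 20.1 / [3670 × (1 + 0.110 × 20.1)] = 9.18×10^6 / 11784 = 778.9 m³.
Hydraulic retention time τ = V/Q = 778.9 / 1040 = 0.7489 d = 17.97 h.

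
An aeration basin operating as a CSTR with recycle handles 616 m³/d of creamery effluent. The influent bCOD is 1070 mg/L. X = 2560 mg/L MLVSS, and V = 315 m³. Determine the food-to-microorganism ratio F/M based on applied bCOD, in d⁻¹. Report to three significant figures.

Food-to-microorganism ratio F/M = Q S₀ / (V X) = 616 × 1070 / (315.0 × 2560) = 0.8174 d⁻¹.

F/M ≈ 0.817 d⁻¹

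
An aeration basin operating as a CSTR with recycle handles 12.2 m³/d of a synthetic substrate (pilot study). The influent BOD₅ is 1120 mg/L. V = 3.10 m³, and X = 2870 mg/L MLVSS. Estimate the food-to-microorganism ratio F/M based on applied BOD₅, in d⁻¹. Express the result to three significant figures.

F/M ≈ 1.54 d⁻¹

F/M = applied load / biomass = Q·S₀/(V·X) = 12.2 × 1120 / (3.100 × 2870) = 1.536 d⁻¹.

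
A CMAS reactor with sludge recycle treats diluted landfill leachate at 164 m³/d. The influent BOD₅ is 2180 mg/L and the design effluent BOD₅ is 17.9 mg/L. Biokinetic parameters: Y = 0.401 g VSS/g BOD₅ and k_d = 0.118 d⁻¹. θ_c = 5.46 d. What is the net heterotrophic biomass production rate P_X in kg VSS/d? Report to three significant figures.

P_X ≈ 86.5 kg VSS/d

Observed yield with endogenous decay: Y_obs = Y / (1 + k_d·θ_c) = 0.401 / (1 + 0.118 × 5.46) = 0.401 / 1.644 = 0.2439 g VSS/g BOD₅.
ΔS = 2180 − 17.9 = 2162 mg/L, so the substrate removal rate is 164 × 2162/1000 = 354.6 kg BOD₅/d.
Biomass produced: P_X = Y_obs·Q·ΔS = 0.2439 × 354.6 ≈ 86.47 kg VSS/d.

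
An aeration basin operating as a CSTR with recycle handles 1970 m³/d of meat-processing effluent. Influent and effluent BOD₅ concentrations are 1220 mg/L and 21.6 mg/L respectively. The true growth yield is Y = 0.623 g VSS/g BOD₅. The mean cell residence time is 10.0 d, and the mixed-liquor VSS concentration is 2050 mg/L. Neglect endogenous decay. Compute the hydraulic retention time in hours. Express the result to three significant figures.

Biomass mass balance (decay neglected): V·X = Y·Q·(S₀ − S)·θ_c, so V = 0.623 × 1970 × (1220 − 21.6) × 10.0 / 2050 = 7175 m³.
Hydraulic retention time τ = V/Q = 7175 / 1970 = 3.642 d = 87.41 h.

τ ≈ 87.4 h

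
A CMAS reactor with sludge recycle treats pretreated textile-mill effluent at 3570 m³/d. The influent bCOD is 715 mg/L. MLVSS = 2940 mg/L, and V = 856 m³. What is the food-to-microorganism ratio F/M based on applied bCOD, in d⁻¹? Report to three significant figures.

F/M ≈ 1.01 d⁻¹

F/M = applied load / biomass = Q·S₀/(V·X) = 3570 × 715 / (856.0 × 2940) = 1.014 d⁻¹.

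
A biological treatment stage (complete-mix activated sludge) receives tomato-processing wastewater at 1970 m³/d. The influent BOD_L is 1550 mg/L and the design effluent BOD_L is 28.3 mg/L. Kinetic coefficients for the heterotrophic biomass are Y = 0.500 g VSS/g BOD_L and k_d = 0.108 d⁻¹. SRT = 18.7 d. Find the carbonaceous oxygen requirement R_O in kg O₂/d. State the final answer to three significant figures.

Observed yield with endogenous decay: Y_obs = Y / (1 + k_d·θ_c) = 0.500 / (1 + 0.108 × 18.7) = 0.500 / 3.020 = 0.1656 g VSS/g BOD_L.
Substrate removed = Q·(S₀ − S) = 1970 m³/d × (1550 − 28.3) g/m³ = 3×10^6 g/d = 2998 kg/d.
P_X = Y_obs·Q·(S₀ − S) = 0.1656 × 2998 = 496.4 kg VSS/d.
Carbonaceous O₂ demand = substrate oxidised − cell-mass equivalent = 2998 − 1.42 × 496.4 = 2293 kg O₂/d.

R_O ≈ 2290 kg O₂/d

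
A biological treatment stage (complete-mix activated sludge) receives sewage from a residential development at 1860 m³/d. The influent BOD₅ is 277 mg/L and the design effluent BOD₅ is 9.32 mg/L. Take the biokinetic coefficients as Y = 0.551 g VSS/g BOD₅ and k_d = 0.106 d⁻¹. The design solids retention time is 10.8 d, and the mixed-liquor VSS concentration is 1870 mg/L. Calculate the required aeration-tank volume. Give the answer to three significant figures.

V ≈ 739 m³

From the SRT design equation V = Y Q (S₀−S) θ_c / [X (1 + k_d θ_c)] = 0.551 × 1860 × (277 − 9.32) × 10.8 / [1870 × (1 + 0.106 × 10.8)] = 2.96×10^6 / 4011 = 738.7 m³.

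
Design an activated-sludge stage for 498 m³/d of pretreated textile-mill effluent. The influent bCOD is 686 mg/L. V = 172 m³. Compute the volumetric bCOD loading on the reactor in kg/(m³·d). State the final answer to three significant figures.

L_v ≈ 1.99 kg bCOD/(m³·d)

L_v = Q S₀ / V = 498 × 686 × 10⁻³ / 172.0 = 1.986 kg/(m³·d).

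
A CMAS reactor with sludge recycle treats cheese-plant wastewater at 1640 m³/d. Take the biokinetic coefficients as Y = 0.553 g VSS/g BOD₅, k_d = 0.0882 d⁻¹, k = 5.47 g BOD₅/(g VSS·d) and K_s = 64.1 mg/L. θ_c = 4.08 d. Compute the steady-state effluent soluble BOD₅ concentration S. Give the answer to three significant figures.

S ≈ 7.94 mg/L

For a completely mixed reactor with recycle the Lawrence–McCarty relation gives S = K_s·(1 + k_d·θ_c) / [θ_c·(Y·k − k_d) − 1] = 64.1 × (1 + 0.0882 × 4.08) / [4.08 × (0.553 × 5.47 − 0.0882) − 1] = 87.17 / 10.98 = 7.937 mg/L.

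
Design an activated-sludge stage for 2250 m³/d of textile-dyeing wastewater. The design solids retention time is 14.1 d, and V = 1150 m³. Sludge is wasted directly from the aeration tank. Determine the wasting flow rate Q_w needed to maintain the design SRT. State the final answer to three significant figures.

Q_w ≈ 81.6 m³/d

For wasting at MLVSS concentration, Q_w = V/θ_c = 1150/14.1 = 81.56 m³/d.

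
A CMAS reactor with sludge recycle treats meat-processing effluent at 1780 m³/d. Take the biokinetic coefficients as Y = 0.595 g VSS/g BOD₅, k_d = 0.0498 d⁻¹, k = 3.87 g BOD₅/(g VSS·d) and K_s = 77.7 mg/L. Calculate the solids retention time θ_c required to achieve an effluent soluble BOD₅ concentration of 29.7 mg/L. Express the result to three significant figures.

θ_c ≈ 1.70 d

From 1/θ_c = Y·k·S/(K_s + S) − k_d: Y·k·S/(K_s+S) = 0.595 × 3.87 × 29.7 / (77.7 + 29.7) = 0.6368 d⁻¹.
1/θ_c = 0.6368 − 0.0498 = 0.5870 d⁻¹, so θ_c = 1.704 d.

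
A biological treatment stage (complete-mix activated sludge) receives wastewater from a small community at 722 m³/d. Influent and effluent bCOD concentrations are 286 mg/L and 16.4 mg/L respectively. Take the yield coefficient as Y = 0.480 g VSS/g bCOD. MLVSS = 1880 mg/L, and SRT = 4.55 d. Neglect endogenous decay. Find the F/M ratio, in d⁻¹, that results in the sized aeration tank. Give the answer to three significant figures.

F/M ≈ 0.486 d⁻¹

V·X = Y·Q·ΔS·θ_c gives V = 0.480 × 722 × (286 − 16.4) × 4.55 / 1880 = 226.1 m³.
Food-to-microorganism ratio F/M = Q S₀ / (V X) = 722 × 286 / (226.1 × 1880) = 0.4857 d⁻¹.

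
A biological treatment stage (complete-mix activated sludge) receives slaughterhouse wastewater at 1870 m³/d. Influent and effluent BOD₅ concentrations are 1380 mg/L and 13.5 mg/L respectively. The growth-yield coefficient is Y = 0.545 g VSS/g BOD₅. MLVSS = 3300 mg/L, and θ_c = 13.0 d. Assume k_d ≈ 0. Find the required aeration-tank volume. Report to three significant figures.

V ≈ 5490 m³

V·X = Y·Q·ΔS·θ_c gives V = 0.545 × 1870 × (1380 − 13.5) × 13.0 / 3300 = 5486 m³.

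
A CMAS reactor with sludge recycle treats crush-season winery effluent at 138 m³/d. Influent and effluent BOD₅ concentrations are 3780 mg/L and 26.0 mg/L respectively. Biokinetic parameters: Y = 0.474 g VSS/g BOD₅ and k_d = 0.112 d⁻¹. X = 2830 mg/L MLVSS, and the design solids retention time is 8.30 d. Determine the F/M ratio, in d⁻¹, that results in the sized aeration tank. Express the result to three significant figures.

From the SRT design equation V = Y Q (S₀−S) θ_c / [X (1 + k_d θ_c)] = 0.474 × 138 × (3780 − 26.0) × 8.30 / [2830 × (1 + 0.112 × 8.30)] = 2.04×10^6 / 5461 = 373.2 m³.
F/M = Q·S₀ / (V·X) = 138 × 3780 / (373.2 × 2830) = 0.4939 g BOD₅·(g VSS·d)⁻¹.

F/M ≈ 0.494 d⁻¹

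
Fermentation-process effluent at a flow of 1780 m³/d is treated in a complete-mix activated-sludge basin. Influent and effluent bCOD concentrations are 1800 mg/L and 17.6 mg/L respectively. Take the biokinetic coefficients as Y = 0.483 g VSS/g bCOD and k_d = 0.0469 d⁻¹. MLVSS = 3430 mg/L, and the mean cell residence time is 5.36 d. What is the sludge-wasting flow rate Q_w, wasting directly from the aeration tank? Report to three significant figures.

Steady-state biomass mass balance: V·X·(1 + k_d·θ_c) = Y·Q·(S₀ − S)·θ_c, so V = 0.483 × 1780 × (1800 − 17.6) × 5.36 / [3430 × (1 + 0.0469 × 5.36)] = 8.21×10^6 / 4292 = 1914 m³.
With mixed-liquor wasting, θ_c = V/Q_w, so Q_w = V/θ_c = 1914/5.36 = 357.0 m³/d.

Q_w ≈ 357 m³/d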